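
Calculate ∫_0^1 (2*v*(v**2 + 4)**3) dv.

Let u = v**2 + 4, so du = 2*v dv. When v = 0, u = 4; when v = 1, u = 5.
The integral becomes ∫ u**3 du from 4 to 5, with antiderivative u**4/4.
Back in v: F(v) = (v**2 + 4)**4/4.
Then F(1) - F(0) = (625/4) - (64) = 369/4.

369/4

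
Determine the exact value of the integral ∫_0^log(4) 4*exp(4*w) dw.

Let u = exp(w), so du = exp(w) dw. When w = 0, u = 1; when w = log(4), u = 4.
The integral becomes 4·∫ u**3 du from 1 to 4, with antiderivative u**4.
Back in w: F(w) = exp(4*w).
Then F(log(4)) - F(0) = (256) - (1) = 255.

255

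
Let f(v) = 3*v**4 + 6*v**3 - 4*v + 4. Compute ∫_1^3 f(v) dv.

By the power rule, an antiderivative is F(v) = 3*v**5/5 + 3*v**4/2 - 2*v**2 + 4*v.
Then F(3) - F(1) = (2613/10) - (41/10) = 1286/5.

1286/5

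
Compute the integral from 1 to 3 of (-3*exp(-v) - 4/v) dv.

An antiderivative is F(v) = -4*log(v) + 3*exp(-v).
Then F(3) - F(1) = (-4*log(3) + 3*exp(-3)) - (3*exp(-1)) = -4*log(3) - 3*exp(-1) + 3*exp(-3).

-4*log(3) - 3*exp(-1) + 3*exp(-3)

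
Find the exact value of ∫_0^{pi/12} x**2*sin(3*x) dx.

Integrate by parts twice (u = x^2, dv = sin(3*x) dx).
An antiderivative is F(x) = -x**2*cos(3*x)/3 + 2*x*sin(3*x)/9 + 2*cos(3*x)/27.
Then F(pi/12) - F(0) = (sqrt(2)*(-pi**2 + 8*pi + 32)/864) - (2/27) = -2/27 - sqrt(2)*pi**2/864 + sqrt(2)*pi/108 + sqrt(2)/27.

-2/27 - sqrt(2)*pi**2/864 + sqrt(2)*pi/108 + sqrt(2)/27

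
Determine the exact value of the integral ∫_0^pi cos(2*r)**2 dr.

Use the identity cos^2(2*r) = (1 + cos(4*r))/2.
An antiderivative is F(r) = r/2 + sin(4*r)/8.
Then F(pi) - F(0) = (pi/2) - (0) = pi/2.

pi/2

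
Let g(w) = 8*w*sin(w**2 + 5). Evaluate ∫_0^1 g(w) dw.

Let u = w**2 + 5, so du = 2*w dw. When w = 0, u = 5; when w = 1, u = 6.
The integral becomes 4·∫ sin(u) du from 5 to 6, with antiderivative -4*cos(u).
Back in w: F(w) = -4*cos(w**2 + 5).
Then F(1) - F(0) = (-4*cos(6)) - (-4*cos(5)) = -4*cos(6) + 4*cos(5).

-4*cos(6) + 4*cos(5)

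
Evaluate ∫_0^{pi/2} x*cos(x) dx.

-1 + pi/2

Integrate by parts once (u = x, dv = cos(x) dx).
An antiderivative is F(x) = x*sin(x) + cos(x).
Then F(pi/2) - F(0) = (pi/2) - (1) = -1 + pi/2.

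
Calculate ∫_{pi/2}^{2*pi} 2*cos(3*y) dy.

An antiderivative is F(y) = 2*sin(3*y)/3.
Then F(2*pi) - F(pi/2) = (0) - (-2/3) = 2/3.

2/3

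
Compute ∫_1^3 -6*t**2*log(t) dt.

Integrate by parts once (u = ln t, dv = -6*t**2 dt).
An antiderivative is F(t) = -2*t**3*(3*log(t) - 1)/3.
Then F(3) - F(1) = (18 - 54*log(3)) - (2/3) = 52/3 - 54*log(3).

52/3 - 54*log(3)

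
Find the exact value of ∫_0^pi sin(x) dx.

2

An antiderivative is F(x) = -cos(x).
Then F(pi) - F(0) = (1) - (-1) = 2.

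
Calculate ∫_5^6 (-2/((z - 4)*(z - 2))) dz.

log(2/3)

Factor the denominator: z**2 - 6*z + 8 = (z - 2)(z - 4).
Partial fractions: -2/((z - 4)*(z - 2)) = 1/(z - 2) - 1/(z - 4).
An antiderivative is F(z) = -log(z - 4) + log(z - 2).
Then F(6) - F(5) = (log(2)) - (log(3)) = log(2/3).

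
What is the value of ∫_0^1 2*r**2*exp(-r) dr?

4 - 10*exp(-1)

Integrate by parts twice (u = r^2, dv = 2*exp(-r) dr).
An antiderivative is F(r) = (-2*r**2 - 4*r - 4)*exp(-r).
Then F(1) - F(0) = (-10*exp(-1)) - (-4) = 4 - 10*exp(-1).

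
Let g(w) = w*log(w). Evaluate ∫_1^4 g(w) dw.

-15/4 + 16*log(2)

Integrate by parts once (u = ln w, dv = w dw).
An antiderivative is F(w) = w**2*(2*log(w) - 1)/4.
Then F(4) - F(1) = (-4 + 16*log(2)) - (-1/4) = -15/4 + 16*log(2).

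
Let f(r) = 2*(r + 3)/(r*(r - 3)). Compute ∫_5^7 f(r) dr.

Factor the denominator: r**2 - 3*r = r(r - 3).
Partial fractions: 2*(r + 3)/(r*(r - 3)) = -2/r + 4/(r - 3).
An antiderivative is F(r) = -2*log(r) + 4*log(r - 3).
Then F(7) - F(5) = (-2*log(7) + 8*log(2)) - (log(16/25)) = -2*log(7) + 4*log(2) + 2*log(5).

-2*log(7) + 4*log(2) + 2*log(5)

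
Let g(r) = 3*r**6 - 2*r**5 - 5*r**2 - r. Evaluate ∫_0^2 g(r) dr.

382/21

By the power rule, an antiderivative is F(r) = 3*r**7/7 - r**6/3 - 5*r**3/3 - r**2/2.
Then F(2) - F(0) = (382/21) - (0) = 382/21.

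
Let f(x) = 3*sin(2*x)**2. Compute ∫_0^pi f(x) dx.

3*pi/2

Use the identity sin^2(2*x) = (1 - cos(4*x))/2.
An antiderivative is F(x) = 3*x/2 - 3*sin(4*x)/8.
Then F(pi) - F(0) = (3*pi/2) - (0) = 3*pi/2.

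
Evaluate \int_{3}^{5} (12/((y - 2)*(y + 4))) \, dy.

Factor the denominator: y**2 + 2*y - 8 = (y + 4)(y - 2).
Partial fractions: 12/((y - 2)*(y + 4)) = -2/(y + 4) + 2/(y - 2).
An antiderivative is F(y) = 2*log(y - 2) - 2*log(y + 4).
Then F(5) - F(3) = (-log(9)) - (-log(49)) = log(49/9).

log(49/9)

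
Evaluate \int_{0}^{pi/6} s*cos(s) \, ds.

-1 + pi/12 + sqrt(3)/2

Integrate by parts once (u = s, dv = cos(s) ds).
An antiderivative is F(s) = s*sin(s) + cos(s).
Then F(pi/6) - F(0) = (pi/12 + sqrt(3)/2) - (1) = -1 + pi/12 + sqrt(3)/2.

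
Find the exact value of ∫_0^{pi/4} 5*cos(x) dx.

5*sqrt(2)/2

An antiderivative is F(x) = 5*sin(x).
Then F(pi/4) - F(0) = (5*sqrt(2)/2) - (0) = 5*sqrt(2)/2.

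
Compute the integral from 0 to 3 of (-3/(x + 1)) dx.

An antiderivative is F(x) = -3*log(x + 1).
Then F(3) - F(0) = (-log(64)) - (0) = -log(64).

-log(64)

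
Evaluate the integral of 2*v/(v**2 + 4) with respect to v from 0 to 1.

log(5/4)

Let u = v**2 + 4, so du = 2*v dv. When v = 0, u = 4; when v = 1, u = 5.
The integral becomes ∫ 1/u du from 4 to 5, with antiderivative log(u).
Back in v: F(v) = log(v**2 + 4).
Then F(1) - F(0) = (log(5)) - (log(4)) = log(5/4).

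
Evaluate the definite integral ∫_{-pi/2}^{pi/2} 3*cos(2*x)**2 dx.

Use the identity cos^2(2*x) = (1 + cos(4*x))/2.
An antiderivative is F(x) = 3*x/2 + 3*sin(4*x)/8.
Then F(pi/2) - F(-pi/2) = (3*pi/4) - (-3*pi/4) = 3*pi/2.

3*pi/2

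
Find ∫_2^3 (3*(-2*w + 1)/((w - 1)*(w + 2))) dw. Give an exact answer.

Factor the denominator: w**2 + w - 2 = (w + 2)(w - 1).
Partial fractions: 3*(-2*w + 1)/((w - 1)*(w + 2)) = -5/(w + 2) - 1/(w - 1).
An antiderivative is F(w) = -log(w - 1) - 5*log(w + 2).
Then F(3) - F(2) = (-5*log(5) - log(2)) - (-10*log(2)) = -5*log(5) + 9*log(2).

-5*log(5) + 9*log(2)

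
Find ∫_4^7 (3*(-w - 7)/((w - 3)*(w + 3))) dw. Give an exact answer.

Factor the denominator: w**2 - 9 = (w + 3)(w - 3).
Partial fractions: 3*(-w - 7)/((w - 3)*(w + 3)) = 2/(w + 3) - 5/(w - 3).
An antiderivative is F(w) = -5*log(w - 3) + 2*log(w + 3).
Then F(7) - F(4) = (-8*log(2) + 2*log(5)) - (log(49)) = -8*log(2) - 2*log(7) + 2*log(5).

-8*log(2) - 2*log(7) + 2*log(5)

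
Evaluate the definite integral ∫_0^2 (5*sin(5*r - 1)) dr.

cos(1) - cos(9)

Let u = 5*r - 1, so du = 5 dr. When r = 0, u = -1; when r = 2, u = 9.
The integral becomes ∫ sin(u) du from -1 to 9, with antiderivative -cos(u).
Back in r: F(r) = -cos(5*r - 1).
Then F(2) - F(0) = (-cos(9)) - (-cos(1)) = cos(1) - cos(9).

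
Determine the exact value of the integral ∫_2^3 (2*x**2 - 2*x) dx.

23/3

By the power rule, an antiderivative is F(x) = 2*x**3/3 - x**2.
Then F(3) - F(2) = (9) - (4/3) = 23/3.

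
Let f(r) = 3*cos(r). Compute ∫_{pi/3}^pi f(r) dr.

An antiderivative is F(r) = 3*sin(r).
Then F(pi) - F(pi/3) = (0) - (3*sqrt(3)/2) = -3*sqrt(3)/2.

-3*sqrt(3)/2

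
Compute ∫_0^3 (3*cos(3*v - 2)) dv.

sin(7) + sin(2)

Let u = 3*v - 2, so du = 3 dv. When v = 0, u = -2; when v = 3, u = 7.
The integral becomes ∫ cos(u) du from -2 to 7, with antiderivative sin(u).
Back in v: F(v) = sin(3*v - 2).
Then F(3) - F(0) = (sin(7)) - (-sin(2)) = sin(7) + sin(2).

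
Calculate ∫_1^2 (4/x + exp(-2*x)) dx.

An antiderivative is F(x) = 4*log(x) - exp(-2*x)/2.
Then F(2) - F(1) = (-exp(-4)/2 + 4*log(2)) - (-exp(-2)/2) = (-1 + exp(2) + 8*exp(4)*log(2))*exp(-4)/2.

(-1 + exp(2) + 8*exp(4)*log(2))*exp(-4)/2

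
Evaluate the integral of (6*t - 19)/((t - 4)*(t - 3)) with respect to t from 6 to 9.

Factor the denominator: t**2 - 7*t + 12 = (t - 3)(t - 4).
Partial fractions: (6*t - 19)/((t - 4)*(t - 3)) = 1/(t - 3) + 5/(t - 4).
An antiderivative is F(t) = 5*log(t - 4) + log(t - 3).
Then F(9) - F(6) = (log(2) + log(3) + 5*log(5)) - (log(96)) = -4*log(2) + 5*log(5).

-4*log(2) + 5*log(5)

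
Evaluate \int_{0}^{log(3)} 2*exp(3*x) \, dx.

52/3

Let u = exp(x), so du = exp(x) dx. When x = 0, u = 1; when x = log(3), u = 3.
The integral becomes 2·∫ u**2 du from 1 to 3, with antiderivative 2*u**3/3.
Back in x: F(x) = 2*exp(3*x)/3.
Then F(log(3)) - F(0) = (18) - (2/3) = 52/3.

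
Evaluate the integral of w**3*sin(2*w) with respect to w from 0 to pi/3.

-pi/8 - 3*sqrt(3)/16 + pi**3/108 + sqrt(3)*pi**2/24

Integrate by parts 3 times (u = w^3, dv = sin(2*w) dw).
An antiderivative is F(w) = -w**3*cos(2*w)/2 + 3*w**2*sin(2*w)/4 + 3*w*cos(2*w)/4 - 3*sin(2*w)/8.
Then F(pi/3) - F(0) = (-pi/8 - 3*sqrt(3)/16 + pi**3/108 + sqrt(3)*pi**2/24) - (0) = -pi/8 - 3*sqrt(3)/16 + pi**3/108 + sqrt(3)*pi**2/24.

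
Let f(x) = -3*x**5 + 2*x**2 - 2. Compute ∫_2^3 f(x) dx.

By the power rule, an antiderivative is F(x) = -x**6/2 + 2*x**3/3 - 2*x.
Then F(3) - F(2) = (-705/2) - (-92/3) = -1931/6.

-1931/6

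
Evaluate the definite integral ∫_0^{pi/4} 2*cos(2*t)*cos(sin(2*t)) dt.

sin(1)

Let u = sin(2*t), so du = 2*cos(2*t) dt. When t = 0, u = 0; when t = pi/4, u = 1.
The integral becomes ∫ cos(u) du from 0 to 1, with antiderivative sin(u).
Back in t: F(t) = sin(sin(2*t)).
Then F(pi/4) - F(0) = (sin(1)) - (0) = sin(1).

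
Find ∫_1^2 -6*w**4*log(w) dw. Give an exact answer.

186/25 - 192*log(2)/5

Integrate by parts once (u = ln w, dv = -6*w**4 dw).
An antiderivative is F(w) = -6*w**5*(5*log(w) - 1)/25.
Then F(2) - F(1) = (192/25 - 192*log(2)/5) - (6/25) = 186/25 - 192*log(2)/5.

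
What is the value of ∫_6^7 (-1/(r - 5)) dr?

An antiderivative is F(r) = -log(r - 5).
Then F(7) - F(6) = (-log(2)) - (0) = -log(2).

-log(2)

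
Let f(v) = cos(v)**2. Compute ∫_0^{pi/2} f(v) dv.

Use the identity cos^2(v) = (1 + cos(2*v))/2.
An antiderivative is F(v) = v/2 + sin(2*v)/4.
Then F(pi/2) - F(0) = (pi/4) - (0) = pi/4.

pi/4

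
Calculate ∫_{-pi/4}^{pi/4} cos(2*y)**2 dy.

Use the identity cos^2(2*y) = (1 + cos(4*y))/2.
An antiderivative is F(y) = y/2 + sin(4*y)/8.
Then F(pi/4) - F(-pi/4) = (pi/8) - (-pi/8) = pi/4.

pi/4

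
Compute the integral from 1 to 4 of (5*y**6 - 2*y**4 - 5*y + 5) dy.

788931/70

By the power rule, an antiderivative is F(y) = 5*y**7/7 - 2*y**5/5 - 5*y**2/2 + 5*y.
Then F(4) - F(1) = (394564/35) - (197/70) = 788931/70.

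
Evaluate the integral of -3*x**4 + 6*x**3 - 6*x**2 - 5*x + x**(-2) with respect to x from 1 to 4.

By the power rule, an antiderivative is F(x) = -3*x**5/5 + 3*x**4/2 - 2*x**3 - 5*x**2/2 - 1/x.
Then F(4) - F(1) = (-7973/20) - (-23/5) = -7881/20.

-7881/20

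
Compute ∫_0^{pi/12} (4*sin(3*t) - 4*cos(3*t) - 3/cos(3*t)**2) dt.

An antiderivative is F(t) = -4*sin(3*t)/3 - 4*cos(3*t)/3 - tan(3*t).
Then F(pi/12) - F(0) = (-4*sqrt(2)/3 - 1) - (-4/3) = 1/3 - 4*sqrt(2)/3.

1/3 - 4*sqrt(2)/3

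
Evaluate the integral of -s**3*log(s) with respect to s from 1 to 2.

15/16 - log(16)

Integrate by parts once (u = ln s, dv = -s**3 ds).
An antiderivative is F(s) = -s**4*(4*log(s) - 1)/16.
Then F(2) - F(1) = (1 - log(16)) - (1/16) = 15/16 - log(16).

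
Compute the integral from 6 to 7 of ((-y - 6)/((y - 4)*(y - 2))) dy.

-5*log(3) - 3*log(2) + 4*log(5)

Factor the denominator: y**2 - 6*y + 8 = (y - 2)(y - 4).
Partial fractions: (-y - 6)/((y - 4)*(y - 2)) = 4/(y - 2) - 5/(y - 4).
An antiderivative is F(y) = -5*log(y - 4) + 4*log(y - 2).
Then F(7) - F(6) = (-5*log(3) + 4*log(5)) - (log(8)) = -5*log(3) - 3*log(2) + 4*log(5).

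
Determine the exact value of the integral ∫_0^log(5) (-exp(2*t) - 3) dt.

-12 - 3*log(5)

An antiderivative is F(t) = -exp(2*t)/2 - 3*t.
Then F(log(5)) - F(0) = (-25/2 - 3*log(5)) - (-1/2) = -12 - 3*log(5).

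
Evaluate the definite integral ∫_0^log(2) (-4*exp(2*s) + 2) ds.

-6 + 2*log(2)

An antiderivative is F(s) = -2*exp(2*s) + 2*s.
Then F(log(2)) - F(0) = (-8 + 2*log(2)) - (-2) = -6 + 2*log(2).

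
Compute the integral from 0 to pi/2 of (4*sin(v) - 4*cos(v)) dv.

An antiderivative is F(v) = -4*sin(v) - 4*cos(v).
Then F(pi/2) - F(0) = (-4) - (-4) = 0.

0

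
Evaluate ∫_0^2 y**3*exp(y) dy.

6 + 2*exp(2)

Integrate by parts 3 times (u = y^3, dv = exp(y) dy).
An antiderivative is F(y) = (y**3 - 3*y**2 + 6*y - 6)*exp(y).
Then F(2) - F(0) = (2*exp(2)) - (-6) = 6 + 2*exp(2).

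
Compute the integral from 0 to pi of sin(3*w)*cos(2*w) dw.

Use the identity sin(3*w)cos(2*w) = [sin(5*w) + sin(w)]/2.
An antiderivative is F(w) = -cos(w)/2 - cos(5*w)/10.
Then F(pi) - F(0) = (3/5) - (-3/5) = 6/5.

6/5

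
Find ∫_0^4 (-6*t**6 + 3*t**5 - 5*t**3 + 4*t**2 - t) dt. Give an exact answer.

By the power rule, an antiderivative is F(t) = -6*t**7/7 + t**6/2 - 5*t**4/4 + 4*t**3/3 - t**2/2.
Then F(4) - F(0) = (-257000/21) - (0) = -257000/21.

-257000/21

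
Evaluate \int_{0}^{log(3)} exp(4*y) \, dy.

20

Let u = exp(y), so du = exp(y) dy. When y = 0, u = 1; when y = log(3), u = 3.
The integral becomes ∫ u**3 du from 1 to 3, with antiderivative u**4/4.
Back in y: F(y) = exp(4*y)/4.
Then F(log(3)) - F(0) = (81/4) - (1/4) = 20.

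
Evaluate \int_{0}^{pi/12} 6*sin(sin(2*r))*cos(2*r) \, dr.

3 - 3*cos(1/2)

Let u = sin(2*r), so du = 2*cos(2*r) dr. When r = 0, u = 0; when r = pi/12, u = 1/2.
The integral becomes 3·∫ sin(u) du from 0 to 1/2, with antiderivative -3*cos(u).
Back in r: F(r) = -3*cos(sin(2*r)).
Then F(pi/12) - F(0) = (-3*cos(1/2)) - (-3) = 3 - 3*cos(1/2).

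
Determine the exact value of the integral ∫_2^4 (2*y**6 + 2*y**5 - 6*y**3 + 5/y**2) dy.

157635/28

By the power rule, an antiderivative is F(y) = 2*y**7/7 + y**6/3 - 3*y**4/2 - 5/y.
Then F(4) - F(2) = (475543/84) - (1319/42) = 157635/28.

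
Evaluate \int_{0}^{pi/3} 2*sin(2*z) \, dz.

3/2

An antiderivative is F(z) = -cos(2*z).
Then F(pi/3) - F(0) = (1/2) - (-1) = 3/2.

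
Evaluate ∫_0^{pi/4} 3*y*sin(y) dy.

3*sqrt(2)*(4 - pi)/8

Integrate by parts once (u = y, dv = 3*sin(y) dy).
An antiderivative is F(y) = -3*y*cos(y) + 3*sin(y).
Then F(pi/4) - F(0) = (3*sqrt(2)*(4 - pi)/8) - (0) = 3*sqrt(2)*(4 - pi)/8.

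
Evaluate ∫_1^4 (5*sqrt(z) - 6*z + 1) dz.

By the power rule, an antiderivative is F(z) = 10*z**(3/2)/3 - 3*z**2 + z.
Then F(4) - F(1) = (-52/3) - (4/3) = -56/3.

-56/3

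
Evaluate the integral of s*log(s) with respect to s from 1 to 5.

Integrate by parts once (u = ln s, dv = s ds).
An antiderivative is F(s) = s**2*(2*log(s) - 1)/4.
Then F(5) - F(1) = (-25/4 + 25*log(5)/2) - (-1/4) = -6 + 25*log(5)/2.

-6 + 25*log(5)/2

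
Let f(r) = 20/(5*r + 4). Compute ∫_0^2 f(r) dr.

-4*log(2) + 4*log(7)

Let u = 5*r + 4, so du = 5 dr. When r = 0, u = 4; when r = 2, u = 14.
The integral becomes 4·∫ 1/u du from 4 to 14, with antiderivative 4*log(u).
Back in r: F(r) = 4*log(5*r + 4).
Then F(2) - F(0) = (4*log(2) + 4*log(7)) - (8*log(2)) = -4*log(2) + 4*log(7).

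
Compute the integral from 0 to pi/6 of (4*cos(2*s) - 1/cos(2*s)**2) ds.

sqrt(3)/2

An antiderivative is F(s) = 2*sin(2*s) - tan(2*s)/2.
Then F(pi/6) - F(0) = (sqrt(3)/2) - (0) = sqrt(3)/2.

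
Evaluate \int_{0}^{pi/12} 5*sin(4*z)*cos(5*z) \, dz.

-20/9 + 55*sqrt(2)/72 + 5*sqrt(6)/8

Use the identity sin(4*z)cos(5*z) = [sin(9*z) + sin(-z)]/2.
An antiderivative is F(z) = 5*cos(z)/2 - 5*cos(9*z)/18.
Then F(pi/12) - F(0) = (55*sqrt(2)/72 + 5*sqrt(6)/8) - (20/9) = -20/9 + 55*sqrt(2)/72 + 5*sqrt(6)/8.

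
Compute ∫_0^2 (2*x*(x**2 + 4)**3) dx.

960

Let u = x**2 + 4, so du = 2*x dx. When x = 0, u = 4; when x = 2, u = 8.
The integral becomes ∫ u**3 du from 4 to 8, with antiderivative u**4/4.
Back in x: F(x) = (x**2 + 4)**4/4.
Then F(2) - F(0) = (1024) - (64) = 960.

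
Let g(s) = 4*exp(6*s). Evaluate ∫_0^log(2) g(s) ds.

Let u = exp(s), so du = exp(s) ds. When s = 0, u = 1; when s = log(2), u = 2.
The integral becomes 4·∫ u**5 du from 1 to 2, with antiderivative 2*u**6/3.
Back in s: F(s) = 2*exp(6*s)/3.
Then F(log(2)) - F(0) = (128/3) - (2/3) = 42.

42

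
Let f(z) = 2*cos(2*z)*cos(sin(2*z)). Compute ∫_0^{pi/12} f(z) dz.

Let u = sin(2*z), so du = 2*cos(2*z) dz. When z = 0, u = 0; when z = pi/12, u = 1/2.
The integral becomes ∫ cos(u) du from 0 to 1/2, with antiderivative sin(u).
Back in z: F(z) = sin(sin(2*z)).
Then F(pi/12) - F(0) = (sin(1/2)) - (0) = sin(1/2).

sin(1/2)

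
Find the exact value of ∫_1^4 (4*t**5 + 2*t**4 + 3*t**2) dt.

16011/5

By the power rule, an antiderivative is F(t) = 2*t**6/3 + 2*t**5/5 + t**3.
Then F(4) - F(1) = (48064/15) - (31/15) = 16011/5.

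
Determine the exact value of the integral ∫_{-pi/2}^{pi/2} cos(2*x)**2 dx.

pi/2

Use the identity cos^2(2*x) = (1 + cos(4*x))/2.
An antiderivative is F(x) = x/2 + sin(4*x)/8.
Then F(pi/2) - F(-pi/2) = (pi/4) - (-pi/4) = pi/2.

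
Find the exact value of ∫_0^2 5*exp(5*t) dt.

-1 + exp(10)

Let u = 5*t, so du = 5 dt. When t = 0, u = 0; when t = 2, u = 10.
The integral becomes ∫ exp(u) du from 0 to 10, with antiderivative exp(u).
Back in t: F(t) = exp(5*t).
Then F(2) - F(0) = (exp(10)) - (1) = -1 + exp(10).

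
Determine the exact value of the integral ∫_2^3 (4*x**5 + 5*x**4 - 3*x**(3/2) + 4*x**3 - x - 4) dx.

-54*sqrt(3)/5 + 24*sqrt(2)/5 + 4277/6

By the power rule, an antiderivative is F(x) = 2*x**6/3 - 6*x**(5/2)/5 + x**5 + x**4 - x**2/2 - 4*x.
Then F(3) - F(2) = (1587/2 - 54*sqrt(3)/5) - (242/3 - 24*sqrt(2)/5) = -54*sqrt(3)/5 + 24*sqrt(2)/5 + 4277/6.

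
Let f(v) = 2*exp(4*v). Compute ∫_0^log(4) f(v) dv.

255/2

Let u = exp(v), so du = exp(v) dv. When v = 0, u = 1; when v = log(4), u = 4.
The integral becomes 2·∫ u**3 du from 1 to 4, with antiderivative u**4/2.
Back in v: F(v) = exp(4*v)/2.
Then F(log(4)) - F(0) = (128) - (1/2) = 255/2.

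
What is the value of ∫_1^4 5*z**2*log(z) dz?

Integrate by parts once (u = ln z, dv = 5*z**2 dz).
An antiderivative is F(z) = 5*z**3*(3*log(z) - 1)/9.
Then F(4) - F(1) = (-320/9 + 640*log(2)/3) - (-5/9) = -35 + 640*log(2)/3.

-35 + 640*log(2)/3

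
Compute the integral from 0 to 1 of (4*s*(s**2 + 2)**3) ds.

Let u = s**2 + 2, so du = 2*s ds. When s = 0, u = 2; when s = 1, u = 3.
The integral becomes 2·∫ u**3 du from 2 to 3, with antiderivative u**4/2.
Back in s: F(s) = (s**2 + 2)**4/2.
Then F(1) - F(0) = (81/2) - (8) = 65/2.

65/2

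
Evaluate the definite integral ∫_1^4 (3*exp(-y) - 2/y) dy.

-4*log(2) - 3*exp(-4) + 3*exp(-1)

An antiderivative is F(y) = -2*log(y) - 3*exp(-y).
Then F(4) - F(1) = (-4*log(2) - 3*exp(-4)) - (-3*exp(-1)) = -4*log(2) - 3*exp(-4) + 3*exp(-1).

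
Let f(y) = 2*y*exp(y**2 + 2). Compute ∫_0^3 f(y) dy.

Let u = y**2 + 2, so du = 2*y dy. When y = 0, u = 2; when y = 3, u = 11.
The integral becomes ∫ exp(u) du from 2 to 11, with antiderivative exp(u).
Back in y: F(y) = exp(y**2 + 2).
Then F(3) - F(0) = (exp(11)) - (exp(2)) = -exp(2) + exp(11).

-exp(2) + exp(11)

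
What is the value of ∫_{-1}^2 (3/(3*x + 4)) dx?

log(10)

An antiderivative is F(x) = log(3*x + 4).
Then F(2) - F(-1) = (log(10)) - (0) = log(10).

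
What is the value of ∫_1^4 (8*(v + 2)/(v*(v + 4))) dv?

-4*log(5) + 20*log(2)

Factor the denominator: v**2 + 4*v = (v + 4)v.
Partial fractions: 8*(v + 2)/(v*(v + 4)) = 4/(v + 4) + 4/v.
An antiderivative is F(v) = 4*log(v) + 4*log(v + 4).
Then F(4) - F(1) = (20*log(2)) - (4*log(5)) = -4*log(5) + 20*log(2).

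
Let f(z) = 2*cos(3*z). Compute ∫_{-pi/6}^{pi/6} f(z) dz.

An antiderivative is F(z) = 2*sin(3*z)/3.
Then F(pi/6) - F(-pi/6) = (2/3) - (-2/3) = 4/3.

4/3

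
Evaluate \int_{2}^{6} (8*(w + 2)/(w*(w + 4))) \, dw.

Factor the denominator: w**2 + 4*w = (w + 4)w.
Partial fractions: 8*(w + 2)/(w*(w + 4)) = 4/(w + 4) + 4/w.
An antiderivative is F(w) = 4*log(w) + 4*log(w + 4).
Then F(6) - F(2) = (4*log(3) + 8*log(2) + 4*log(5)) - (4*log(3) + 8*log(2)) = 4*log(5).

4*log(5)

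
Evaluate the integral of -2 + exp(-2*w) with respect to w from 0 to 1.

An antiderivative is F(w) = -2*w - exp(-2*w)/2.
Then F(1) - F(0) = (-2 - exp(-2)/2) - (-1/2) = -3/2 - exp(-2)/2.

-3/2 - exp(-2)/2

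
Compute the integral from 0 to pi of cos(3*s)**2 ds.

pi/2

Use the identity cos^2(3*s) = (1 + cos(6*s))/2.
An antiderivative is F(s) = s/2 + sin(6*s)/12.
Then F(pi) - F(0) = (pi/2) - (0) = pi/2.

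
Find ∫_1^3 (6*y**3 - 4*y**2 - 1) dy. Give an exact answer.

By the power rule, an antiderivative is F(y) = 3*y**4/2 - 4*y**3/3 - y.
Then F(3) - F(1) = (165/2) - (-5/6) = 250/3.

250/3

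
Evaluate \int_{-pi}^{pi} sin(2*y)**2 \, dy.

pi

Use the identity sin^2(2*y) = (1 - cos(4*y))/2.
An antiderivative is F(y) = y/2 - sin(4*y)/8.
Then F(pi) - F(-pi) = (pi/2) - (-pi/2) = pi.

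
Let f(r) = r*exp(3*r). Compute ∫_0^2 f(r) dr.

Integrate by parts once (u = r, dv = exp(3*r) dr).
An antiderivative is F(r) = (3*r - 1)*exp(3*r)/9.
Then F(2) - F(0) = (5*exp(6)/9) - (-1/9) = 1/9 + 5*exp(6)/9.

1/9 + 5*exp(6)/9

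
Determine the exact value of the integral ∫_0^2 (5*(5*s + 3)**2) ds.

2170/3

Let u = 5*s + 3, so du = 5 ds. When s = 0, u = 3; when s = 2, u = 13.
The integral becomes ∫ u**2 du from 3 to 13, with antiderivative u**3/3.
Back in s: F(s) = (5*s + 3)**3/3.
Then F(2) - F(0) = (2197/3) - (9) = 2170/3.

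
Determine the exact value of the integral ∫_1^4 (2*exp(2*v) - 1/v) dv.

An antiderivative is F(v) = exp(2*v) - log(v).
Then F(4) - F(1) = (-log(4) + exp(8)) - (exp(2)) = -exp(2) - log(4) + exp(8).

-exp(2) - log(4) + exp(8)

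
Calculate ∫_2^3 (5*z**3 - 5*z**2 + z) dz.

By the power rule, an antiderivative is F(z) = 5*z**4/4 - 5*z**3/3 + z**2/2.
Then F(3) - F(2) = (243/4) - (26/3) = 625/12.

625/12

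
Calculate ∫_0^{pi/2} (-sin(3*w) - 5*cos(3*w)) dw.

An antiderivative is F(w) = -5*sin(3*w)/3 + cos(3*w)/3.
Then F(pi/2) - F(0) = (5/3) - (1/3) = 4/3.

4/3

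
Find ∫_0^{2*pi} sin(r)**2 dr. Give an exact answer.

pi

Use the identity sin^2(r) = (1 - cos(2*r))/2.
An antiderivative is F(r) = r/2 - sin(2*r)/4.
Then F(2*pi) - F(0) = (pi) - (0) = pi.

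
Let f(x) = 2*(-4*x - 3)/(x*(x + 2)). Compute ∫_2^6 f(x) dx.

Factor the denominator: x**2 + 2*x = (x + 2)x.
Partial fractions: 2*(-4*x - 3)/(x*(x + 2)) = -5/(x + 2) - 3/x.
An antiderivative is F(x) = -3*log(x) - 5*log(x + 2).
Then F(6) - F(2) = (-18*log(2) - 3*log(3)) - (-13*log(2)) = -5*log(2) - 3*log(3).

-5*log(2) - 3*log(3)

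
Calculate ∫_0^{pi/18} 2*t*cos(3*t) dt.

Integrate by parts once (u = t, dv = 2*cos(3*t) dt).
An antiderivative is F(t) = 2*t*sin(3*t)/3 + 2*cos(3*t)/9.
Then F(pi/18) - F(0) = (pi/54 + sqrt(3)/9) - (2/9) = -2/9 + pi/54 + sqrt(3)/9.

-2/9 + pi/54 + sqrt(3)/9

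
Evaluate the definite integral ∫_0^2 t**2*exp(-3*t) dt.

2/27 - 50*exp(-6)/27

Integrate by parts twice (u = t^2, dv = exp(-3*t) dt).
An antiderivative is F(t) = (-9*t**2 - 6*t - 2)*exp(-3*t)/27.
Then F(2) - F(0) = (-50*exp(-6)/27) - (-2/27) = 2/27 - 50*exp(-6)/27.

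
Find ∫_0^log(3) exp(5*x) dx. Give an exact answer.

Let u = exp(x), so du = exp(x) dx. When x = 0, u = 1; when x = log(3), u = 3.
The integral becomes ∫ u**4 du from 1 to 3, with antiderivative u**5/5.
Back in x: F(x) = exp(5*x)/5.
Then F(log(3)) - F(0) = (243/5) - (1/5) = 242/5.

242/5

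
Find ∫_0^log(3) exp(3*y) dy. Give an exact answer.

26/3

Let u = exp(y), so du = exp(y) dy. When y = 0, u = 1; when y = log(3), u = 3.
The integral becomes ∫ u**2 du from 1 to 3, with antiderivative u**3/3.
Back in y: F(y) = exp(3*y)/3.
Then F(log(3)) - F(0) = (9) - (1/3) = 26/3.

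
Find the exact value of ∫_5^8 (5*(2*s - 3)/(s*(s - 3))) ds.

10*log(2)

Factor the denominator: s**2 - 3*s = s(s - 3).
Partial fractions: 5*(2*s - 3)/(s*(s - 3)) = 5/s + 5/(s - 3).
An antiderivative is F(s) = 5*log(s) + 5*log(s - 3).
Then F(8) - F(5) = (5*log(5) + 15*log(2)) - (5*log(2) + 5*log(5)) = 10*log(2).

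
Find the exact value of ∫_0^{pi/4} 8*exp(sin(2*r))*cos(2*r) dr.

-4 + 4*E

Let u = sin(2*r), so du = 2*cos(2*r) dr. When r = 0, u = 0; when r = pi/4, u = 1.
The integral becomes 4·∫ exp(u) du from 0 to 1, with antiderivative 4*exp(u).
Back in r: F(r) = 4*exp(sin(2*r)).
Then F(pi/4) - F(0) = (4*E) - (4) = -4 + 4*E.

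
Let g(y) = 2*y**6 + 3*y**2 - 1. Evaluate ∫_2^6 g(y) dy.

561044/7

By the power rule, an antiderivative is F(y) = 2*y**7/7 + y**3 - y.
Then F(6) - F(2) = (561342/7) - (298/7) = 561044/7.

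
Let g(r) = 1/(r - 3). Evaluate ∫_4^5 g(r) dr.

An antiderivative is F(r) = log(r - 3).
Then F(5) - F(4) = (log(2)) - (0) = log(2).

log(2)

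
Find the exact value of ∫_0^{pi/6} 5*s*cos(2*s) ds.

-5/8 + 5*sqrt(3)*pi/24

Integrate by parts once (u = s, dv = 5*cos(2*s) ds).
An antiderivative is F(s) = 5*s*sin(2*s)/2 + 5*cos(2*s)/4.
Then F(pi/6) - F(0) = (5/8 + 5*sqrt(3)*pi/24) - (5/4) = -5/8 + 5*sqrt(3)*pi/24.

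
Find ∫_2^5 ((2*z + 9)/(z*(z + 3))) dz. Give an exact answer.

Factor the denominator: z**2 + 3*z = (z + 3)z.
Partial fractions: (2*z + 9)/(z*(z + 3)) = -1/(z + 3) + 3/z.
An antiderivative is F(z) = 3*log(z) - log(z + 3).
Then F(5) - F(2) = (-3*log(2) + 3*log(5)) - (log(8/5)) = -6*log(2) + 4*log(5).

-6*log(2) + 4*log(5)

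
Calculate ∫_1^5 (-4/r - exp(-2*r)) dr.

(-8*exp(10)*log(5) - exp(8) + 1)*exp(-10)/2

An antiderivative is F(r) = -4*log(r) + exp(-2*r)/2.
Then F(5) - F(1) = (-4*log(5) + exp(-10)/2) - (exp(-2)/2) = (-8*exp(10)*log(5) - exp(8) + 1)*exp(-10)/2.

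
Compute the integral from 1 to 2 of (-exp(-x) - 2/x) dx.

-2*log(2) - exp(-1) + exp(-2)

An antiderivative is F(x) = -2*log(x) + exp(-x).
Then F(2) - F(1) = (-2*log(2) + exp(-2)) - (exp(-1)) = -2*log(2) - exp(-1) + exp(-2).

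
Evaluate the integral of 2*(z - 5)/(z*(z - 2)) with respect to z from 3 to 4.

Factor the denominator: z**2 - 2*z = z(z - 2).
Partial fractions: 2*(z - 5)/(z*(z - 2)) = 5/z - 3/(z - 2).
An antiderivative is F(z) = 5*log(z) - 3*log(z - 2).
Then F(4) - F(3) = (7*log(2)) - (5*log(3)) = -5*log(3) + 7*log(2).

-5*log(3) + 7*log(2)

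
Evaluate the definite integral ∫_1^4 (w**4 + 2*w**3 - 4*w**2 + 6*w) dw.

2931/10

By the power rule, an antiderivative is F(w) = w**5/5 + w**4/2 - 4*w**3/3 + 3*w**2.
Then F(4) - F(1) = (4432/15) - (71/30) = 2931/10.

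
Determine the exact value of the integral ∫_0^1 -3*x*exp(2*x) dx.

-3*exp(2)/4 - 3/4

Integrate by parts once (u = x, dv = -3*exp(2*x) dx).
An antiderivative is F(x) = (-6*x + 3)*exp(2*x)/4.
Then F(1) - F(0) = (-3*exp(2)/4) - (3/4) = -3*exp(2)/4 - 3/4.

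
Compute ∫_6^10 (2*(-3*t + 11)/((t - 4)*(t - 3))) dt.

-4*log(7) + 2*log(3)

Factor the denominator: t**2 - 7*t + 12 = (t - 3)(t - 4).
Partial fractions: 2*(-3*t + 11)/((t - 4)*(t - 3)) = -4/(t - 3) - 2/(t - 4).
An antiderivative is F(t) = -2*log(t - 4) - 4*log(t - 3).
Then F(10) - F(6) = (-4*log(7) - 2*log(3) - 2*log(2)) - (-4*log(3) - 2*log(2)) = -4*log(7) + 2*log(3).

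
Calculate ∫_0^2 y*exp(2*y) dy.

Integrate by parts once (u = y, dv = exp(2*y) dy).
An antiderivative is F(y) = (2*y - 1)*exp(2*y)/4.
Then F(2) - F(0) = (3*exp(4)/4) - (-1/4) = 1/4 + 3*exp(4)/4.

1/4 + 3*exp(4)/4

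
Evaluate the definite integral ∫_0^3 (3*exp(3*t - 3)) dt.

Let u = 3*t - 3, so du = 3 dt. When t = 0, u = -3; when t = 3, u = 6.
The integral becomes ∫ exp(u) du from -3 to 6, with antiderivative exp(u).
Back in t: F(t) = exp(3*t - 3).
Then F(3) - F(0) = (exp(6)) - (exp(-3)) = -(1 - exp(9))*exp(-3).

-(1 - exp(9))*exp(-3)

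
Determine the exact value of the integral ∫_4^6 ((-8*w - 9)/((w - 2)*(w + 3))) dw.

-6*log(3) - 5*log(2) + 3*log(7)

Factor the denominator: w**2 + w - 6 = (w + 3)(w - 2).
Partial fractions: (-8*w - 9)/((w - 2)*(w + 3)) = -3/(w + 3) - 5/(w - 2).
An antiderivative is F(w) = -5*log(w - 2) - 3*log(w + 3).
Then F(6) - F(4) = (-10*log(2) - 6*log(3)) - (-3*log(7) - 5*log(2)) = -6*log(3) - 5*log(2) + 3*log(7).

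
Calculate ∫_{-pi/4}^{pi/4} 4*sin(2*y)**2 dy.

Use the identity sin^2(2*y) = (1 - cos(4*y))/2.
An antiderivative is F(y) = 2*y - sin(4*y)/2.
Then F(pi/4) - F(-pi/4) = (pi/2) - (-pi/2) = pi.

pi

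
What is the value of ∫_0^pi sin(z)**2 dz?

Use the identity sin^2(z) = (1 - cos(2*z))/2.
An antiderivative is F(z) = z/2 - sin(2*z)/4.
Then F(pi) - F(0) = (pi/2) - (0) = pi/2.

pi/2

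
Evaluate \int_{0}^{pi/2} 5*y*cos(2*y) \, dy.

Integrate by parts once (u = y, dv = 5*cos(2*y) dy).
An antiderivative is F(y) = 5*y*sin(2*y)/2 + 5*cos(2*y)/4.
Then F(pi/2) - F(0) = (-5/4) - (5/4) = -5/2.

-5/2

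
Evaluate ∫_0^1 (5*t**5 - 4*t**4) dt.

By the power rule, an antiderivative is F(t) = 5*t**6/6 - 4*t**5/5.
Then F(1) - F(0) = (1/30) - (0) = 1/30.

1/30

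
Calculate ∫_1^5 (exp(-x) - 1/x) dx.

-log(5) - exp(-5) + exp(-1)

An antiderivative is F(x) = -log(x) - exp(-x).
Then F(5) - F(1) = (-log(5) - exp(-5)) - (-exp(-1)) = -log(5) - exp(-5) + exp(-1).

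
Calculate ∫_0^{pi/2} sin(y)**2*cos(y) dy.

Let u = sin(y), so du = cos(y) dy. When y = 0, u = 0; when y = pi/2, u = 1.
The integral becomes ∫ u**2 du from 0 to 1, with antiderivative u**3/3.
Back in y: F(y) = sin(y)**3/3.
Then F(pi/2) - F(0) = (1/3) - (0) = 1/3.

1/3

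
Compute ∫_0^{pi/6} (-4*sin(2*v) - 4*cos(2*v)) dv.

An antiderivative is F(v) = -2*sin(2*v) + 2*cos(2*v).
Then F(pi/6) - F(0) = (1 - sqrt(3)) - (2) = -sqrt(3) - 1.

-sqrt(3) - 1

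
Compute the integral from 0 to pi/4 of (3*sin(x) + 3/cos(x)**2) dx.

An antiderivative is F(x) = -3*cos(x) + 3*tan(x).
Then F(pi/4) - F(0) = (3 - 3*sqrt(2)/2) - (-3) = 6 - 3*sqrt(2)/2.

6 - 3*sqrt(2)/2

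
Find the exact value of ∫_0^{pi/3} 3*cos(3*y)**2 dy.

Use the identity cos^2(3*y) = (1 + cos(6*y))/2.
An antiderivative is F(y) = 3*y/2 + sin(6*y)/4.
Then F(pi/3) - F(0) = (pi/2) - (0) = pi/2.

pi/2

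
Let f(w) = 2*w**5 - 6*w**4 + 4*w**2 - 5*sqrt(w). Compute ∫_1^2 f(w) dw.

-20*sqrt(2)/3 - 53/15

By the power rule, an antiderivative is F(w) = w**6/3 - 6*w**5/5 - 10*w**(3/2)/3 + 4*w**3/3.
Then F(2) - F(1) = (-20*sqrt(2)/3 - 32/5) - (-43/15) = -20*sqrt(2)/3 - 53/15.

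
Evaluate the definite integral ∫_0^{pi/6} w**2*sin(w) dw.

-2 - sqrt(3)*pi**2/72 + pi/6 + sqrt(3)

Integrate by parts twice (u = w^2, dv = sin(w) dw).
An antiderivative is F(w) = -w**2*cos(w) + 2*w*sin(w) + 2*cos(w).
Then F(pi/6) - F(0) = (-sqrt(3)*pi**2/72 + pi/6 + sqrt(3)) - (2) = -2 - sqrt(3)*pi**2/72 + pi/6 + sqrt(3).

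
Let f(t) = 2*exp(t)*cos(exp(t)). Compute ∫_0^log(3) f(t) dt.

-2*sin(1) + 2*sin(3)

Let u = exp(t), so du = exp(t) dt. When t = 0, u = 1; when t = log(3), u = 3.
The integral becomes 2·∫ cos(u) du from 1 to 3, with antiderivative 2*sin(u).
Back in t: F(t) = 2*sin(exp(t)).
Then F(log(3)) - F(0) = (2*sin(3)) - (2*sin(1)) = -2*sin(1) + 2*sin(3).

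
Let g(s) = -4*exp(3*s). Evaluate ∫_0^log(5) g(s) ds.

-496/3

An antiderivative is F(s) = -4*exp(3*s)/3.
Then F(log(5)) - F(0) = (-500/3) - (-4/3) = -496/3.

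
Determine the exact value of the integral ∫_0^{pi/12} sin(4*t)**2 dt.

-sqrt(3)/32 + pi/24

Use the identity sin^2(4*t) = (1 - cos(8*t))/2.
An antiderivative is F(t) = t/2 - sin(8*t)/16.
Then F(pi/12) - F(0) = (-sqrt(3)/32 + pi/24) - (0) = -sqrt(3)/32 + pi/24.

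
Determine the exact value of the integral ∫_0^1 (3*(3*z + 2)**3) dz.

Let u = 3*z + 2, so du = 3 dz. When z = 0, u = 2; when z = 1, u = 5.
The integral becomes ∫ u**3 du from 2 to 5, with antiderivative u**4/4.
Back in z: F(z) = (3*z + 2)**4/4.
Then F(1) - F(0) = (625/4) - (4) = 609/4.

609/4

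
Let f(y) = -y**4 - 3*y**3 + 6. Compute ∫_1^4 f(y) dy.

-7557/20

By the power rule, an antiderivative is F(y) = -y**5/5 - 3*y**4/4 + 6*y.
Then F(4) - F(1) = (-1864/5) - (101/20) = -7557/20.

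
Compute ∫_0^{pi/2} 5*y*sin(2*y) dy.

Integrate by parts once (u = y, dv = 5*sin(2*y) dy).
An antiderivative is F(y) = -5*y*cos(2*y)/2 + 5*sin(2*y)/4.
Then F(pi/2) - F(0) = (5*pi/4) - (0) = 5*pi/4.

5*pi/4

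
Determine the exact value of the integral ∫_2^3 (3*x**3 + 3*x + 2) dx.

233/4

By the power rule, an antiderivative is F(x) = 3*x**4/4 + 3*x**2/2 + 2*x.
Then F(3) - F(2) = (321/4) - (22) = 233/4.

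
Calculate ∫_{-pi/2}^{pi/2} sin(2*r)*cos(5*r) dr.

Use the identity sin(2*r)cos(5*r) = [sin(7*r) + sin(-3*r)]/2.
An antiderivative is F(r) = cos(3*r)/6 - cos(7*r)/14.
Then F(pi/2) - F(-pi/2) = (0) - (0) = 0.

0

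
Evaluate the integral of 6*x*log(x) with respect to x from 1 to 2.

-9/2 + 12*log(2)

Integrate by parts once (u = ln x, dv = 6*x dx).
An antiderivative is F(x) = 3*x**2*(2*log(x) - 1)/2.
Then F(2) - F(1) = (-6 + 12*log(2)) - (-3/2) = -9/2 + 12*log(2).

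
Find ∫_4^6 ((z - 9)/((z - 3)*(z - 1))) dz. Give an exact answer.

-7*log(3) + 4*log(5)

Factor the denominator: z**2 - 4*z + 3 = (z - 1)(z - 3).
Partial fractions: (z - 9)/((z - 3)*(z - 1)) = 4/(z - 1) - 3/(z - 3).
An antiderivative is F(z) = -3*log(z - 3) + 4*log(z - 1).
Then F(6) - F(4) = (-3*log(3) + 4*log(5)) - (log(81)) = -7*log(3) + 4*log(5).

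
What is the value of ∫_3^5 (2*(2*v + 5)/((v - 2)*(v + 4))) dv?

-log(7) + 5*log(3)

Factor the denominator: v**2 + 2*v - 8 = (v + 4)(v - 2).
Partial fractions: 2*(2*v + 5)/((v - 2)*(v + 4)) = 1/(v + 4) + 3/(v - 2).
An antiderivative is F(v) = 3*log(v - 2) + log(v + 4).
Then F(5) - F(3) = (5*log(3)) - (log(7)) = -log(7) + 5*log(3).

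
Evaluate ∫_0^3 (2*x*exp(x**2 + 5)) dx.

-exp(5) + exp(14)

Let u = x**2 + 5, so du = 2*x dx. When x = 0, u = 5; when x = 3, u = 14.
The integral becomes ∫ exp(u) du from 5 to 14, with antiderivative exp(u).
Back in x: F(x) = exp(x**2 + 5).
Then F(3) - F(0) = (exp(14)) - (exp(5)) = -exp(5) + exp(14).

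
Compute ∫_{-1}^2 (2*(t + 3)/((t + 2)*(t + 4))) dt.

log(8)

Factor the denominator: t**2 + 6*t + 8 = (t + 4)(t + 2).
Partial fractions: 2*(t + 3)/((t + 2)*(t + 4)) = 1/(t + 4) + 1/(t + 2).
An antiderivative is F(t) = log(t + 2) + log(t + 4).
Then F(2) - F(-1) = (log(24)) - (log(3)) = log(8).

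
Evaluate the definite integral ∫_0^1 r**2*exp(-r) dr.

Integrate by parts twice (u = r^2, dv = exp(-r) dr).
An antiderivative is F(r) = (-r**2 - 2*r - 2)*exp(-r).
Then F(1) - F(0) = (-5*exp(-1)) - (-2) = 2 - 5*exp(-1).

2 - 5*exp(-1)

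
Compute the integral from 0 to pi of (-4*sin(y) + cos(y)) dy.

-8

An antiderivative is F(y) = sin(y) + 4*cos(y).
Then F(pi) - F(0) = (-4) - (4) = -8.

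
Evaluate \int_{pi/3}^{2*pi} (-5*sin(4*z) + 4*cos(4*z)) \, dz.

sqrt(3)/2 + 15/8

An antiderivative is F(z) = sin(4*z) + 5*cos(4*z)/4.
Then F(2*pi) - F(pi/3) = (5/4) - (-sqrt(3)/2 - 5/8) = sqrt(3)/2 + 15/8.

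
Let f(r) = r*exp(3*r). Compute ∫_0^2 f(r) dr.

Integrate by parts once (u = r, dv = exp(3*r) dr).
An antiderivative is F(r) = (3*r - 1)*exp(3*r)/9.
Then F(2) - F(0) = (5*exp(6)/9) - (-1/9) = 1/9 + 5*exp(6)/9.

1/9 + 5*exp(6)/9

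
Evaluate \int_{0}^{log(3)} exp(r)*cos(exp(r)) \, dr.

Let u = exp(r), so du = exp(r) dr. When r = 0, u = 1; when r = log(3), u = 3.
The integral becomes ∫ cos(u) du from 1 to 3, with antiderivative sin(u).
Back in r: F(r) = sin(exp(r)).
Then F(log(3)) - F(0) = (sin(3)) - (sin(1)) = -sin(1) + sin(3).

-sin(1) + sin(3)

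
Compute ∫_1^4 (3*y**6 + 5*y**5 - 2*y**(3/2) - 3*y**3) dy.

By the power rule, an antiderivative is F(y) = 3*y**7/7 + 5*y**6/6 - 4*y**(5/2)/5 - 3*y**4/4.
Then F(4) - F(1) = (1072832/105) - (-121/420) = 1430483/140.

1430483/140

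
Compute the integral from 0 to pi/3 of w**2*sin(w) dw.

-1 - pi**2/18 + sqrt(3)*pi/3

Integrate by parts twice (u = w^2, dv = sin(w) dw).
An antiderivative is F(w) = -w**2*cos(w) + 2*w*sin(w) + 2*cos(w).
Then F(pi/3) - F(0) = (-pi**2/18 + 1 + sqrt(3)*pi/3) - (2) = -1 - pi**2/18 + sqrt(3)*pi/3.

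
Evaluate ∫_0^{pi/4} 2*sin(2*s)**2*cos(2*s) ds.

1/3

Let u = sin(2*s), so du = 2*cos(2*s) ds. When s = 0, u = 0; when s = pi/4, u = 1.
The integral becomes ∫ u**2 du from 0 to 1, with antiderivative u**3/3.
Back in s: F(s) = sin(2*s)**3/3.
Then F(pi/4) - F(0) = (1/3) - (0) = 1/3.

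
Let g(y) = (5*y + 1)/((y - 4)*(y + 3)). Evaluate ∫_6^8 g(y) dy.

-4*log(3) + 3*log(2) + 2*log(11)

Factor the denominator: y**2 - y - 12 = (y + 3)(y - 4).
Partial fractions: (5*y + 1)/((y - 4)*(y + 3)) = 2/(y + 3) + 3/(y - 4).
An antiderivative is F(y) = 3*log(y - 4) + 2*log(y + 3).
Then F(8) - F(6) = (6*log(2) + 2*log(11)) - (3*log(2) + 4*log(3)) = -4*log(3) + 3*log(2) + 2*log(11).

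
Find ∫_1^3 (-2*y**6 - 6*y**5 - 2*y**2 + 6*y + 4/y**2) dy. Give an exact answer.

By the power rule, an antiderivative is F(y) = -2*y**7/7 - y**6 - 2*y**3/3 + 3*y**2 - 4/y.
Then F(3) - F(1) = (-28270/21) - (-62/21) = -28208/21.

-28208/21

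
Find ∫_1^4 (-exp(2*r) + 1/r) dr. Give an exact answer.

An antiderivative is F(r) = -exp(2*r)/2 + log(r).
Then F(4) - F(1) = (-exp(8)/2 + log(4)) - (-exp(2)/2) = -exp(8)/2 + log(4) + exp(2)/2.

-exp(8)/2 + log(4) + exp(2)/2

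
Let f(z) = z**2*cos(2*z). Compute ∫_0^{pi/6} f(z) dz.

-sqrt(3)/8 + sqrt(3)*pi**2/144 + pi/24

Integrate by parts twice (u = z^2, dv = cos(2*z) dz).
An antiderivative is F(z) = z**2*sin(2*z)/2 + z*cos(2*z)/2 - sin(2*z)/4.
Then F(pi/6) - F(0) = (-sqrt(3)/8 + sqrt(3)*pi**2/144 + pi/24) - (0) = -sqrt(3)/8 + sqrt(3)*pi**2/144 + pi/24.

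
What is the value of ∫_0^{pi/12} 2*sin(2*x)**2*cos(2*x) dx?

1/24

Let u = sin(2*x), so du = 2*cos(2*x) dx. When x = 0, u = 0; when x = pi/12, u = 1/2.
The integral becomes ∫ u**2 du from 0 to 1/2, with antiderivative u**3/3.
Back in x: F(x) = sin(2*x)**3/3.
Then F(pi/12) - F(0) = (1/24) - (0) = 1/24.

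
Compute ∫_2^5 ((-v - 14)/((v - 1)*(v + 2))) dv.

Factor the denominator: v**2 + v - 2 = (v + 2)(v - 1).
Partial fractions: (-v - 14)/((v - 1)*(v + 2)) = 4/(v + 2) - 5/(v - 1).
An antiderivative is F(v) = -5*log(v - 1) + 4*log(v + 2).
Then F(5) - F(2) = (-10*log(2) + 4*log(7)) - (8*log(2)) = -18*log(2) + 4*log(7).

-18*log(2) + 4*log(7)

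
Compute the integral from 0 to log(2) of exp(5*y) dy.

Let u = exp(y), so du = exp(y) dy. When y = 0, u = 1; when y = log(2), u = 2.
The integral becomes ∫ u**4 du from 1 to 2, with antiderivative u**5/5.
Back in y: F(y) = exp(5*y)/5.
Then F(log(2)) - F(0) = (32/5) - (1/5) = 31/5.

31/5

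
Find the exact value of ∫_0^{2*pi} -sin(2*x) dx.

0

An antiderivative is F(x) = cos(2*x)/2.
Then F(2*pi) - F(0) = (1/2) - (1/2) = 0.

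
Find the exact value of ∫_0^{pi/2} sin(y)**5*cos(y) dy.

1/6

Let u = sin(y), so du = cos(y) dy. When y = 0, u = 0; when y = pi/2, u = 1.
The integral becomes ∫ u**5 du from 0 to 1, with antiderivative u**6/6.
Back in y: F(y) = sin(y)**6/6.
Then F(pi/2) - F(0) = (1/6) - (0) = 1/6.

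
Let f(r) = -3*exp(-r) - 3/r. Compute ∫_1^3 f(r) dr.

-3*log(3) - 3*exp(-1) + 3*exp(-3)

An antiderivative is F(r) = -3*log(r) + 3*exp(-r).
Then F(3) - F(1) = (-3*log(3) + 3*exp(-3)) - (3*exp(-1)) = -3*log(3) - 3*exp(-1) + 3*exp(-3).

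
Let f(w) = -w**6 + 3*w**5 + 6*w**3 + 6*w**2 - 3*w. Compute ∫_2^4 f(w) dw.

By the power rule, an antiderivative is F(w) = -w**7/7 + w**6/2 + 3*w**4/2 + 2*w**3 - 3*w**2/2.
Then F(4) - F(2) = (1368/7) - (334/7) = 1034/7.

1034/7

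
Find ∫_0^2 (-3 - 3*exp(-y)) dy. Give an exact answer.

An antiderivative is F(y) = -3*y + 3*exp(-y).
Then F(2) - F(0) = (-6 + 3*exp(-2)) - (3) = -9 + 3*exp(-2).

-9 + 3*exp(-2)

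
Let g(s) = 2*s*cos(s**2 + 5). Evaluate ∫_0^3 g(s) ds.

Let u = s**2 + 5, so du = 2*s ds. When s = 0, u = 5; when s = 3, u = 14.
The integral becomes ∫ cos(u) du from 5 to 14, with antiderivative sin(u).
Back in s: F(s) = sin(s**2 + 5).
Then F(3) - F(0) = (sin(14)) - (sin(5)) = -sin(5) + sin(14).

-sin(5) + sin(14)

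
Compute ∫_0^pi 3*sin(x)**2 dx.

Use the identity sin^2(x) = (1 - cos(2*x))/2.
An antiderivative is F(x) = 3*x/2 - 3*sin(2*x)/4.
Then F(pi) - F(0) = (3*pi/2) - (0) = 3*pi/2.

3*pi/2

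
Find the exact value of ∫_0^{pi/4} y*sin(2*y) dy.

Integrate by parts once (u = y, dv = sin(2*y) dy).
An antiderivative is F(y) = -y*cos(2*y)/2 + sin(2*y)/4.
Then F(pi/4) - F(0) = (1/4) - (0) = 1/4.

1/4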